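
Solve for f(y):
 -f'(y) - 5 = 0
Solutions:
 f(y) = C1 - 5*y


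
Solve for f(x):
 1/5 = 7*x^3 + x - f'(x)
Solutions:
 f(x) = C1 + 7*x^4/4 + x^2/2 - x/5


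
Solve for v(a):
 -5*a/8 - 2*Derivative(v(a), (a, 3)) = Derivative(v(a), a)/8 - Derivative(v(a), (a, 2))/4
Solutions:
 v(a) = C1 - 5*a^2/2 - 10*a + (C2*sin(sqrt(15)*a/16) + C3*cos(sqrt(15)*a/16))*exp(a/16)


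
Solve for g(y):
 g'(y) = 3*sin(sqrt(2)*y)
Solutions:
 g(y) = C1 - 3*sqrt(2)*cos(sqrt(2)*y)/2


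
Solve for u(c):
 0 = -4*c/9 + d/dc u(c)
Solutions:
 u(c) = C1 + 2*c^2/9


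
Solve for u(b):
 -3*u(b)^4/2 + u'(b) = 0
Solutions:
 u(b) = 2^(1/3)*(-1/(C1 + 9*b))^(1/3)
 u(b) = 2^(1/3)*(-1/(C1 + 3*b))^(1/3)*(-3^(2/3) - 3*3^(1/6)*I)/6
 u(b) = 2^(1/3)*(-1/(C1 + 3*b))^(1/3)*(-3^(2/3) + 3*3^(1/6)*I)/6


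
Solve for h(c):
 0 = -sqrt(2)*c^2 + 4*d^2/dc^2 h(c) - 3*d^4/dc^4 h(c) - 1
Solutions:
 h(c) = C1 + C2*c + C3*exp(-2*sqrt(3)*c/3) + C4*exp(2*sqrt(3)*c/3) + sqrt(2)*c^4/48 + c^2*(2 + 3*sqrt(2))/16


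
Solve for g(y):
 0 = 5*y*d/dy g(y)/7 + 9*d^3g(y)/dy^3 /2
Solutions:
 g(y) = C1 + Integral(C2*airyai(-1470^(1/3)*y/21) + C3*airybi(-1470^(1/3)*y/21), y)


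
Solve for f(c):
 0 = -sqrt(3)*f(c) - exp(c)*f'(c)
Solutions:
 f(c) = C1*exp(sqrt(3)*exp(-c))


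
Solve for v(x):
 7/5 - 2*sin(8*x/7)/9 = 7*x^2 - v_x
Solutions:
 v(x) = C1 + 7*x^3/3 - 7*x/5 - 7*cos(8*x/7)/36


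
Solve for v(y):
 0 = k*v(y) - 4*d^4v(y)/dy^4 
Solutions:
 v(y) = C1*exp(-sqrt(2)*k^(1/4)*y/2) + C2*exp(sqrt(2)*k^(1/4)*y/2) + C3*exp(-sqrt(2)*I*k^(1/4)*y/2) + C4*exp(sqrt(2)*I*k^(1/4)*y/2)


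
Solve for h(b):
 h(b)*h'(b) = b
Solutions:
 h(b) = -sqrt(C1 + b^2)
 h(b) = sqrt(C1 + b^2)


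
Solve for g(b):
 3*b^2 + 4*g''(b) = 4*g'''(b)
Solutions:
 g(b) = C1 + C2*b + C3*exp(b) - b^4/16 - b^3/4 - 3*b^2/4


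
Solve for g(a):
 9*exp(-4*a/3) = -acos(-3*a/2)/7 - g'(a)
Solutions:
 g(a) = C1 - a*acos(-3*a/2)/7 - sqrt(4 - 9*a^2)/21 + 27*exp(-4*a/3)/4


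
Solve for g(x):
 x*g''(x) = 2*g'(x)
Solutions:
 g(x) = C1 + C2*x^3


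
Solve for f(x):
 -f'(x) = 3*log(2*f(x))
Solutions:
 Integral(1/(log(_y) + log(2)), (_y, f(x)))/3 = C1 - x


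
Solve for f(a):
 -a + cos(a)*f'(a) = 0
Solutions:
 f(a) = C1 + Integral(a/cos(a), a)


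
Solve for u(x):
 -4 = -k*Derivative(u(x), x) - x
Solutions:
 u(x) = C1 - x^2/(2*k) + 4*x/k


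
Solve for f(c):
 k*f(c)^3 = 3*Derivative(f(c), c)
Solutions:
 f(c) = -sqrt(6)*sqrt(-1/(C1 + c*k))/2
 f(c) = sqrt(6)*sqrt(-1/(C1 + c*k))/2


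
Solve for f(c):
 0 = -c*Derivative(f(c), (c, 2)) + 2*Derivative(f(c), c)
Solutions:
 f(c) = C1 + C2*c^3


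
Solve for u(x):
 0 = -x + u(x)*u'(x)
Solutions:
 u(x) = -sqrt(C1 + x^2)
 u(x) = sqrt(C1 + x^2)


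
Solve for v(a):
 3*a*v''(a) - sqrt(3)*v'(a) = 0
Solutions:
 v(a) = C1 + C2*a^(sqrt(3)/3 + 1)


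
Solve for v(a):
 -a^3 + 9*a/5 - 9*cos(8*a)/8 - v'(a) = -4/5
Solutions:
 v(a) = C1 - a^4/4 + 9*a^2/10 + 4*a/5 - 9*sin(8*a)/64


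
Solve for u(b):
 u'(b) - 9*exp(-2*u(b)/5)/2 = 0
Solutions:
 u(b) = 5*log(-sqrt(C1 + 9*b)) - 5*log(5)/2
 u(b) = 5*log(C1 + 9*b)/2 - 5*log(5)/2


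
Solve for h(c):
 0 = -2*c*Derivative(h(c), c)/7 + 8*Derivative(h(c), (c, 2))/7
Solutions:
 h(c) = C1 + C2*erfi(sqrt(2)*c/4)


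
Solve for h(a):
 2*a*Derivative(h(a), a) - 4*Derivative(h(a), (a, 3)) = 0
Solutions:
 h(a) = C1 + Integral(C2*airyai(2^(2/3)*a/2) + C3*airybi(2^(2/3)*a/2), a)


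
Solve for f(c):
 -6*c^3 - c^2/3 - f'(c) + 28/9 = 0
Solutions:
 f(c) = C1 - 3*c^4/2 - c^3/9 + 28*c/9


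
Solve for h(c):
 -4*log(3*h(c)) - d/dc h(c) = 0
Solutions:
 Integral(1/(log(_y) + log(3)), (_y, h(c)))/4 = C1 - c


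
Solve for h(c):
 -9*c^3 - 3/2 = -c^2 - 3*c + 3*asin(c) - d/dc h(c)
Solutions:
 h(c) = C1 + 9*c^4/4 - c^3/3 - 3*c^2/2 + 3*c*asin(c) + 3*c/2 + 3*sqrt(1 - c^2)


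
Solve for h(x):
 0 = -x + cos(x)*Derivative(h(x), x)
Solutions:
 h(x) = C1 + Integral(x/cos(x), x)


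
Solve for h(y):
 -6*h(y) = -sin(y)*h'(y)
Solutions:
 h(y) = C1*(cos(y)^3 - 3*cos(y)^2 + 3*cos(y) - 1)/(cos(y)^3 + 3*cos(y)^2 + 3*cos(y) + 1)


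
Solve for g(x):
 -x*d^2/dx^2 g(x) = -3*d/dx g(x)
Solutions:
 g(x) = C1 + C2*x^4


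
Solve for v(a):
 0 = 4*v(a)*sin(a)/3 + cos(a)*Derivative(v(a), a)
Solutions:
 v(a) = C1*cos(a)^(4/3)


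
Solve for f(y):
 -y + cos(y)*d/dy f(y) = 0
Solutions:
 f(y) = C1 + Integral(y/cos(y), y)


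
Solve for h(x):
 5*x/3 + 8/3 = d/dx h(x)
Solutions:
 h(x) = C1 + 5*x^2/6 + 8*x/3


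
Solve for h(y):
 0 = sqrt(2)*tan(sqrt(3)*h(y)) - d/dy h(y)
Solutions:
 h(y) = sqrt(3)*(pi - asin(C1*exp(sqrt(6)*y)))/3
 h(y) = sqrt(3)*asin(C1*exp(sqrt(6)*y))/3


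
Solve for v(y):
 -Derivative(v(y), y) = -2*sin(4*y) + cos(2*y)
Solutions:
 v(y) = C1 - sin(2*y)/2 - cos(4*y)/2


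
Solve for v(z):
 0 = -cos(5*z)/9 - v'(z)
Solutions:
 v(z) = C1 - sin(5*z)/45


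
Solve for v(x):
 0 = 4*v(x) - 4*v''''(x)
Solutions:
 v(x) = C1*exp(-x) + C2*exp(x) + C3*sin(x) + C4*cos(x)


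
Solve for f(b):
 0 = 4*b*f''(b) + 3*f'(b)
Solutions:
 f(b) = C1 + C2*b^(1/4)


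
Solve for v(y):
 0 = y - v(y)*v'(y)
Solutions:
 v(y) = -sqrt(C1 + y^2)
 v(y) = sqrt(C1 + y^2)


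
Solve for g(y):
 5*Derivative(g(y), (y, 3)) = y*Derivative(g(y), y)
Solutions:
 g(y) = C1 + Integral(C2*airyai(5^(2/3)*y/5) + C3*airybi(5^(2/3)*y/5), y)


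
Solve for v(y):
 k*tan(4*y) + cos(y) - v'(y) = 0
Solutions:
 v(y) = C1 - k*log(cos(4*y))/4 + sin(y)


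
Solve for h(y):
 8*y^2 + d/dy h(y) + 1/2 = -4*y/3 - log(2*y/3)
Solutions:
 h(y) = C1 - 8*y^3/3 - 2*y^2/3 - y*log(y) + y*log(3/2) + y/2


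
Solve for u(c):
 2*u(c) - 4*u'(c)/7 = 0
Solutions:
 u(c) = C1*exp(7*c/2)


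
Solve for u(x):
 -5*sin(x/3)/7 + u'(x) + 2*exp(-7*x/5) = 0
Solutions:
 u(x) = C1 - 15*cos(x/3)/7 + 10*exp(-7*x/5)/7


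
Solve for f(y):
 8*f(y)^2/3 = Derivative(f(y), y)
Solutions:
 f(y) = -3/(C1 + 8*y)


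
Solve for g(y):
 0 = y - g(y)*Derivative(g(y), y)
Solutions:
 g(y) = -sqrt(C1 + y^2)
 g(y) = sqrt(C1 + y^2)


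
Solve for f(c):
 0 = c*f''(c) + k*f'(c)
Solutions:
 f(c) = C1 + c^(1 - re(k))*(C2*sin(log(c)*Abs(im(k))) + C3*cos(log(c)*im(k)))


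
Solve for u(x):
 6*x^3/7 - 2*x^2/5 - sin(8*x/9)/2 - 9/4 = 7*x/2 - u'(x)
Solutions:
 u(x) = C1 - 3*x^4/14 + 2*x^3/15 + 7*x^2/4 + 9*x/4 - 9*cos(8*x/9)/16


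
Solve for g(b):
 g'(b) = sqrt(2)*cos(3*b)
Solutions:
 g(b) = C1 + sqrt(2)*sin(3*b)/3


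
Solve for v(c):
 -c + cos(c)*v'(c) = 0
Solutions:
 v(c) = C1 + Integral(c/cos(c), c)


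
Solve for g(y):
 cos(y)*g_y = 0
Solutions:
 g(y) = C1


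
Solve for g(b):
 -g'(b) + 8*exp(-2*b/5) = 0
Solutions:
 g(b) = C1 - 20*exp(-2*b/5)


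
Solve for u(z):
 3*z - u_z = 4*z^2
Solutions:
 u(z) = C1 - 4*z^3/3 + 3*z^2/2


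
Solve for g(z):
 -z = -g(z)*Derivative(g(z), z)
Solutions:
 g(z) = -sqrt(C1 + z^2)
 g(z) = sqrt(C1 + z^2)


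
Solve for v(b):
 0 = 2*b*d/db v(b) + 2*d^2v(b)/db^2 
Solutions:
 v(b) = C1 + C2*erf(sqrt(2)*b/2)


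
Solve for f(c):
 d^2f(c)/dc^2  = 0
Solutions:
 f(c) = C1 + C2*c


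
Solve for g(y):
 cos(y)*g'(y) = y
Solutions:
 g(y) = C1 + Integral(y/cos(y), y)


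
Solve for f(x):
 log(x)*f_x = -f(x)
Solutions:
 f(x) = C1*exp(-li(x))


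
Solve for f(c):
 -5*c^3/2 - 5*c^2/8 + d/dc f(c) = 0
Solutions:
 f(c) = C1 + 5*c^4/8 + 5*c^3/24


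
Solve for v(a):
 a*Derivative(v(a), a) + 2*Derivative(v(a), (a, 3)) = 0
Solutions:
 v(a) = C1 + Integral(C2*airyai(-2^(2/3)*a/2) + C3*airybi(-2^(2/3)*a/2), a)


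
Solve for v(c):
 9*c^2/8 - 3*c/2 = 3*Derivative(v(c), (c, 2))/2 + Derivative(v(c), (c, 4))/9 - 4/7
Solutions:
 v(c) = C1 + C2*c + C3*sin(3*sqrt(6)*c/2) + C4*cos(3*sqrt(6)*c/2) + c^4/16 - c^3/6 + 17*c^2/126


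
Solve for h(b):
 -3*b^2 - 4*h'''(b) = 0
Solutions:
 h(b) = C1 + C2*b + C3*b^2 - b^5/80


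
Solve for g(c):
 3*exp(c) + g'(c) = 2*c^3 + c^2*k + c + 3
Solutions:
 g(c) = C1 + c^4/2 + c^3*k/3 + c^2/2 + 3*c - 3*exp(c)


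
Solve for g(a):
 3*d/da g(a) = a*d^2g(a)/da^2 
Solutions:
 g(a) = C1 + C2*a^4


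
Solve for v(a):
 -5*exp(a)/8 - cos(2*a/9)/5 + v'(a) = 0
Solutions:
 v(a) = C1 + 5*exp(a)/8 + 9*sin(2*a/9)/10


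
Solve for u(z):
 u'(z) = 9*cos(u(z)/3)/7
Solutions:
 -9*z/7 - 3*log(sin(u(z)/3) - 1)/2 + 3*log(sin(u(z)/3) + 1)/2 = C1


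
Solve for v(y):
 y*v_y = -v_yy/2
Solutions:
 v(y) = C1 + C2*erf(y)


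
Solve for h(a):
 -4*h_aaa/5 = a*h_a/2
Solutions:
 h(a) = C1 + Integral(C2*airyai(-5^(1/3)*a/2) + C3*airybi(-5^(1/3)*a/2), a)


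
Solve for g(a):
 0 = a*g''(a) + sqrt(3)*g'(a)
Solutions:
 g(a) = C1 + C2*a^(1 - sqrt(3))


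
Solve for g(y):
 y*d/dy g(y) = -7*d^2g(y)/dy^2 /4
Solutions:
 g(y) = C1 + C2*erf(sqrt(14)*y/7)


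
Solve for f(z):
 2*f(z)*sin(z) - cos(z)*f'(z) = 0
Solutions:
 f(z) = C1/cos(z)^2


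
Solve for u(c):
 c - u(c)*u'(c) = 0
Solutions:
 u(c) = -sqrt(C1 + c^2)
 u(c) = sqrt(C1 + c^2)


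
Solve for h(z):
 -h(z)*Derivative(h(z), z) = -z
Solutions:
 h(z) = -sqrt(C1 + z^2)
 h(z) = sqrt(C1 + z^2)


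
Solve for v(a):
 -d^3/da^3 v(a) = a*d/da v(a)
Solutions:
 v(a) = C1 + Integral(C2*airyai(-a) + C3*airybi(-a), a)


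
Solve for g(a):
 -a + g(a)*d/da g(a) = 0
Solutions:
 g(a) = -sqrt(C1 + a^2)
 g(a) = sqrt(C1 + a^2)


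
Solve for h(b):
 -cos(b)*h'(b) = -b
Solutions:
 h(b) = C1 + Integral(b/cos(b), b)


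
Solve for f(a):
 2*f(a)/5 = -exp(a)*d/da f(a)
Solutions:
 f(a) = C1*exp(2*exp(-a)/5)


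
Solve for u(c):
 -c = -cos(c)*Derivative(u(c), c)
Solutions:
 u(c) = C1 + Integral(c/cos(c), c)


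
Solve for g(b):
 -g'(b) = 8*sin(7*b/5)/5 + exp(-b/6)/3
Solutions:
 g(b) = C1 + 8*cos(7*b/5)/7 + 2*exp(-b/6)


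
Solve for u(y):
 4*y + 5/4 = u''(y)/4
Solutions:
 u(y) = C1 + C2*y + 8*y^3/3 + 5*y^2/2


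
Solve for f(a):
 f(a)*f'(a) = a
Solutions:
 f(a) = -sqrt(C1 + a^2)
 f(a) = sqrt(C1 + a^2)


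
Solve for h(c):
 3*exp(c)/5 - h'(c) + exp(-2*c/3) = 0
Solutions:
 h(c) = C1 + 3*exp(c)/5 - 3*exp(-2*c/3)/2


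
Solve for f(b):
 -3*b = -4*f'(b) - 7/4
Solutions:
 f(b) = C1 + 3*b^2/8 - 7*b/16


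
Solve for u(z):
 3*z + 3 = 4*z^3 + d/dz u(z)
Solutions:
 u(z) = C1 - z^4 + 3*z^2/2 + 3*z


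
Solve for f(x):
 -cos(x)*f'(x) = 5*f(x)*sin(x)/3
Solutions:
 f(x) = C1*cos(x)^(5/3)


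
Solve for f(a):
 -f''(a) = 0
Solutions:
 f(a) = C1 + C2*a


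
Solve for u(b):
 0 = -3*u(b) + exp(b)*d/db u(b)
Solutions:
 u(b) = C1*exp(-3*exp(-b))


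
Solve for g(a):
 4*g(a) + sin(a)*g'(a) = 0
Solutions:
 g(a) = C1*(cos(a)^2 + 2*cos(a) + 1)/(cos(a)^2 - 2*cos(a) + 1)


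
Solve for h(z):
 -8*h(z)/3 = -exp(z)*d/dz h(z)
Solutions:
 h(z) = C1*exp(-8*exp(-z)/3)


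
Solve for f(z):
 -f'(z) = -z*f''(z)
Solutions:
 f(z) = C1 + C2*z^2


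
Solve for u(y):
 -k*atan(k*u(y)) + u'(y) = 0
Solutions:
 Integral(1/atan(_y*k), (_y, u(y))) = C1 + k*y


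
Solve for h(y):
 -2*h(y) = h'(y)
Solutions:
 h(y) = C1*exp(-2*y)


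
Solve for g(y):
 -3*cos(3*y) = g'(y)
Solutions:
 g(y) = C1 - sin(3*y)


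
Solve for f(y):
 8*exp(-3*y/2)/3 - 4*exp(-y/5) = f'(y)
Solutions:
 f(y) = C1 - 16*exp(-3*y/2)/9 + 20*exp(-y/5)


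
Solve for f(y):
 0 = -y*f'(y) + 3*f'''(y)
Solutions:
 f(y) = C1 + Integral(C2*airyai(3^(2/3)*y/3) + C3*airybi(3^(2/3)*y/3), y)


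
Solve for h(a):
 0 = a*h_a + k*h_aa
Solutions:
 h(a) = C1 + C2*sqrt(k)*erf(sqrt(2)*a*sqrt(1/k)/2)


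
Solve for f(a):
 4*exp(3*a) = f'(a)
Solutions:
 f(a) = C1 + 4*exp(3*a)/3


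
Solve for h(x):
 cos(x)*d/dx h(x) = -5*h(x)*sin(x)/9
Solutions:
 h(x) = C1*cos(x)^(5/9)


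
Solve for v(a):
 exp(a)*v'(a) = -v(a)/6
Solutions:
 v(a) = C1*exp(exp(-a)/6)


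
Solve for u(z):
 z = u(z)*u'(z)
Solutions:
 u(z) = -sqrt(C1 + z^2)
 u(z) = sqrt(C1 + z^2)


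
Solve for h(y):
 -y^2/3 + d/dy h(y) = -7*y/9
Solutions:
 h(y) = C1 + y^3/9 - 7*y^2/18


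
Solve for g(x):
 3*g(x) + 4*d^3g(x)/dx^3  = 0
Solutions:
 g(x) = C3*exp(-6^(1/3)*x/2) + (C1*sin(2^(1/3)*3^(5/6)*x/4) + C2*cos(2^(1/3)*3^(5/6)*x/4))*exp(6^(1/3)*x/4)


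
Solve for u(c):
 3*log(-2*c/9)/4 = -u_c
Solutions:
 u(c) = C1 - 3*c*log(-c)/4 + 3*c*(-log(2) + 1 + 2*log(3))/4


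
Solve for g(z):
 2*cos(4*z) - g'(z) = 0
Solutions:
 g(z) = C1 + sin(4*z)/2


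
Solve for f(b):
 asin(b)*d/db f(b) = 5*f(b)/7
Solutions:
 f(b) = C1*exp(5*Integral(1/asin(b), b)/7)


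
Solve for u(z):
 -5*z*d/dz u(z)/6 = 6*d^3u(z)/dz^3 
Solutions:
 u(z) = C1 + Integral(C2*airyai(-30^(1/3)*z/6) + C3*airybi(-30^(1/3)*z/6), z)


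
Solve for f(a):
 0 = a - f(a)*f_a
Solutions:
 f(a) = -sqrt(C1 + a^2)
 f(a) = sqrt(C1 + a^2)


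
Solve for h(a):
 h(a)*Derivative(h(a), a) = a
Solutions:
 h(a) = -sqrt(C1 + a^2)
 h(a) = sqrt(C1 + a^2)


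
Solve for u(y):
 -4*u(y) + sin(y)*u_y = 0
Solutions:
 u(y) = C1*(cos(y)^2 - 2*cos(y) + 1)/(cos(y)^2 + 2*cos(y) + 1)


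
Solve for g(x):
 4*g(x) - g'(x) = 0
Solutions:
 g(x) = C1*exp(4*x)


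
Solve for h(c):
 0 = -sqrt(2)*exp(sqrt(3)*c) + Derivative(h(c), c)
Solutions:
 h(c) = C1 + sqrt(6)*exp(sqrt(3)*c)/3


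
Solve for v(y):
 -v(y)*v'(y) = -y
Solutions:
 v(y) = -sqrt(C1 + y^2)
 v(y) = sqrt(C1 + y^2)


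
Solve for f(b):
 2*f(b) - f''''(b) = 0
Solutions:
 f(b) = C1*exp(-2^(1/4)*b) + C2*exp(2^(1/4)*b) + C3*sin(2^(1/4)*b) + C4*cos(2^(1/4)*b)


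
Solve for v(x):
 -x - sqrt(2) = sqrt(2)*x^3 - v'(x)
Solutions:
 v(x) = C1 + sqrt(2)*x^4/4 + x^2/2 + sqrt(2)*x


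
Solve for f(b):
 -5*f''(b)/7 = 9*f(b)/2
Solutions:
 f(b) = C1*sin(3*sqrt(70)*b/10) + C2*cos(3*sqrt(70)*b/10)


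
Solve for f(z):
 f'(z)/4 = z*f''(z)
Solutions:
 f(z) = C1 + C2*z^(5/4)


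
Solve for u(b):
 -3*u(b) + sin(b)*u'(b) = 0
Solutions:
 u(b) = C1*(cos(b) - 1)^(3/2)/(cos(b) + 1)^(3/2)


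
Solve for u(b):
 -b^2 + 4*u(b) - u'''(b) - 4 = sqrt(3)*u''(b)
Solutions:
 u(b) = C1*exp(-b*((-sqrt(3)/9 + sqrt(-3 + (-18 + sqrt(3))^2)/9 + 2)^(-1/3) + 2*sqrt(3) + 3*(-sqrt(3)/9 + sqrt(-3 + (-18 + sqrt(3))^2)/9 + 2)^(1/3))/6)*sin(sqrt(3)*b*(-3*(-sqrt(3)/9 + sqrt(3)*sqrt(-4 + 27*(-4 + 2*sqrt(3)/9)^2)/18 + 2)^(1/3) + (-sqrt(3)/9 + sqrt(3)*sqrt(-4 + 27*(-4 + 2*sqrt(3)/9)^2)/18 + 2)^(-1/3))/6) + C2*exp(-b*((-sqrt(3)/9 + sqrt(-3 + (-18 + sqrt(3))^2)/9 + 2)^(-1/3) + 2*sqrt(3) + 3*(-sqrt(3)/9 + sqrt(-3 + (-18 + sqrt(3))^2)/9 + 2)^(1/3))/6)*cos(sqrt(3)*b*(-3*(-sqrt(3)/9 + sqrt(3)*sqrt(-4 + 27*(-4 + 2*sqrt(3)/9)^2)/18 + 2)^(1/3) + (-sqrt(3)/9 + sqrt(3)*sqrt(-4 + 27*(-4 + 2*sqrt(3)/9)^2)/18 + 2)^(-1/3))/6) + C3*exp(b*(-sqrt(3)/3 + 1/(3*(-sqrt(3)/9 + sqrt(-3 + (-18 + sqrt(3))^2)/9 + 2)^(1/3)) + (-sqrt(3)/9 + sqrt(-3 + (-18 + sqrt(3))^2)/9 + 2)^(1/3))) + b^2/4 + sqrt(3)/8 + 1


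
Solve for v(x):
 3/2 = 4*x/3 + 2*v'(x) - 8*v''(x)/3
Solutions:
 v(x) = C1 + C2*exp(3*x/4) - x^2/3 - 5*x/36


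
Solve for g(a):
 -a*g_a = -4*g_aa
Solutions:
 g(a) = C1 + C2*erfi(sqrt(2)*a/4)


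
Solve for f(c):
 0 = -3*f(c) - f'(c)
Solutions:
 f(c) = C1*exp(-3*c)


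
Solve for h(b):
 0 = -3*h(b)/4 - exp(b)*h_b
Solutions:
 h(b) = C1*exp(3*exp(-b)/4)


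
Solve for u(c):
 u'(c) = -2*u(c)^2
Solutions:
 u(c) = 1/(C1 + 2*c)


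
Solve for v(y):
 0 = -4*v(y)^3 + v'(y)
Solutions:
 v(y) = -sqrt(2)*sqrt(-1/(C1 + 4*y))/2
 v(y) = sqrt(2)*sqrt(-1/(C1 + 4*y))/2


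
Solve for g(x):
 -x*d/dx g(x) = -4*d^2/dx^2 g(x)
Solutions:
 g(x) = C1 + C2*erfi(sqrt(2)*x/4)


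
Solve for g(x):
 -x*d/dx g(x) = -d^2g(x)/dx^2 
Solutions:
 g(x) = C1 + C2*erfi(sqrt(2)*x/2)


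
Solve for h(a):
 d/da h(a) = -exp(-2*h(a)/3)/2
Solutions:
 h(a) = 3*log(-sqrt(C1 - a)) - 3*log(3)/2
 h(a) = 3*log(C1 - a/3)/2


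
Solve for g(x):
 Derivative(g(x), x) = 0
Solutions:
 g(x) = C1


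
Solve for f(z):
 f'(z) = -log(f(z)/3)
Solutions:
 -Integral(1/(-log(_y) + log(3)), (_y, f(z))) = C1 - z


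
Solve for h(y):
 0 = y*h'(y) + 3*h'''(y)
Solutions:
 h(y) = C1 + Integral(C2*airyai(-3^(2/3)*y/3) + C3*airybi(-3^(2/3)*y/3), y)


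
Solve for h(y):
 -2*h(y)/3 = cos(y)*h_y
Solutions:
 h(y) = C1*(sin(y) - 1)^(1/3)/(sin(y) + 1)^(1/3)


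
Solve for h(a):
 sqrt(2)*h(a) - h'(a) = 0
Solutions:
 h(a) = C1*exp(sqrt(2)*a)


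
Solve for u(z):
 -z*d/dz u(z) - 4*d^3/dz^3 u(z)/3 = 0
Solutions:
 u(z) = C1 + Integral(C2*airyai(-6^(1/3)*z/2) + C3*airybi(-6^(1/3)*z/2), z)


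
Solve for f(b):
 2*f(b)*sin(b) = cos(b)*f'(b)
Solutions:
 f(b) = C1/cos(b)^2


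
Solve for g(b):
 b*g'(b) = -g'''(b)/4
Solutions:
 g(b) = C1 + Integral(C2*airyai(-2^(2/3)*b) + C3*airybi(-2^(2/3)*b), b)


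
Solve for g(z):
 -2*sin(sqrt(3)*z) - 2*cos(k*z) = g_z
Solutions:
 g(z) = C1 + 2*sqrt(3)*cos(sqrt(3)*z)/3 - 2*sin(k*z)/k


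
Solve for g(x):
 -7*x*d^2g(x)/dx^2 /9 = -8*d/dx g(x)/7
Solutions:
 g(x) = C1 + C2*x^(121/49)


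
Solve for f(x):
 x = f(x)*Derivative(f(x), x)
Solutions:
 f(x) = -sqrt(C1 + x^2)
 f(x) = sqrt(C1 + x^2)


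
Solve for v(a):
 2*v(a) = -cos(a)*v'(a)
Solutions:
 v(a) = C1*(sin(a) - 1)/(sin(a) + 1)


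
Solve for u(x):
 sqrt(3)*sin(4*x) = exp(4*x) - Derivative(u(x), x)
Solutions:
 u(x) = C1 + exp(4*x)/4 + sqrt(3)*cos(4*x)/4


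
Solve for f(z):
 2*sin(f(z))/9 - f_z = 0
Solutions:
 -2*z/9 + log(cos(f(z)) - 1)/2 - log(cos(f(z)) + 1)/2 = C1


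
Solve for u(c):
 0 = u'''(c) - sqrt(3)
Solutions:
 u(c) = C1 + C2*c + C3*c^2 + sqrt(3)*c^3/6


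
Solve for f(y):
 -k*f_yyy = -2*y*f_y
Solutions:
 f(y) = C1 + Integral(C2*airyai(2^(1/3)*y*(1/k)^(1/3)) + C3*airybi(2^(1/3)*y*(1/k)^(1/3)), y)


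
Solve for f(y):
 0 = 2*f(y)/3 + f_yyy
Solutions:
 f(y) = C3*exp(-2^(1/3)*3^(2/3)*y/3) + (C1*sin(2^(1/3)*3^(1/6)*y/2) + C2*cos(2^(1/3)*3^(1/6)*y/2))*exp(2^(1/3)*3^(2/3)*y/6)


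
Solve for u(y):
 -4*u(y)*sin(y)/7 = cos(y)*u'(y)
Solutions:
 u(y) = C1*cos(y)^(4/7)


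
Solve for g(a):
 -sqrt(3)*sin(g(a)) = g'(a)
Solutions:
 g(a) = -acos((-C1 - exp(2*sqrt(3)*a))/(C1 - exp(2*sqrt(3)*a))) + 2*pi
 g(a) = acos((-C1 - exp(2*sqrt(3)*a))/(C1 - exp(2*sqrt(3)*a)))


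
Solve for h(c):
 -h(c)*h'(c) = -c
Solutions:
 h(c) = -sqrt(C1 + c^2)
 h(c) = sqrt(C1 + c^2)


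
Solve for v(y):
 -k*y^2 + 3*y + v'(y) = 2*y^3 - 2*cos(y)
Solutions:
 v(y) = C1 + k*y^3/3 + y^4/2 - 3*y^2/2 - 2*sin(y)


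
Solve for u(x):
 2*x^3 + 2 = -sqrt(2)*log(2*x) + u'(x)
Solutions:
 u(x) = C1 + x^4/2 + sqrt(2)*x*log(x) - sqrt(2)*x + sqrt(2)*x*log(2) + 2*x


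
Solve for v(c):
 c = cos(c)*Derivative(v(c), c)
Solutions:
 v(c) = C1 + Integral(c/cos(c), c)


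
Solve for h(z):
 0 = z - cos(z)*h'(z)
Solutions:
 h(z) = C1 + Integral(z/cos(z), z)


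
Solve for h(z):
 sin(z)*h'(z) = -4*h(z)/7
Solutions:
 h(z) = C1*(cos(z) + 1)^(2/7)/(cos(z) - 1)^(2/7)


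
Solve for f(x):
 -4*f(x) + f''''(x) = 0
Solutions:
 f(x) = C1*exp(-sqrt(2)*x) + C2*exp(sqrt(2)*x) + C3*sin(sqrt(2)*x) + C4*cos(sqrt(2)*x)


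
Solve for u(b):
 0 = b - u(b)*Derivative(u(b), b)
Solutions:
 u(b) = -sqrt(C1 + b^2)
 u(b) = sqrt(C1 + b^2)


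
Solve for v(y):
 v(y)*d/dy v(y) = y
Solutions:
 v(y) = -sqrt(C1 + y^2)
 v(y) = sqrt(C1 + y^2)


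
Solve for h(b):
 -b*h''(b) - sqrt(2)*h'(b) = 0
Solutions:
 h(b) = C1 + C2*b^(1 - sqrt(2))


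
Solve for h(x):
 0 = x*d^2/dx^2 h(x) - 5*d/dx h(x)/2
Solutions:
 h(x) = C1 + C2*x^(7/2)


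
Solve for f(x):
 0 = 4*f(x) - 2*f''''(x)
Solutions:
 f(x) = C1*exp(-2^(1/4)*x) + C2*exp(2^(1/4)*x) + C3*sin(2^(1/4)*x) + C4*cos(2^(1/4)*x)


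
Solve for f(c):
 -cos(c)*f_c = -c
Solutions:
 f(c) = C1 + Integral(c/cos(c), c)


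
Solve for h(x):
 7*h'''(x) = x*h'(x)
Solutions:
 h(x) = C1 + Integral(C2*airyai(7^(2/3)*x/7) + C3*airybi(7^(2/3)*x/7), x)


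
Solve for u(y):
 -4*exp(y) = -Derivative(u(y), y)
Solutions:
 u(y) = C1 + 4*exp(y)


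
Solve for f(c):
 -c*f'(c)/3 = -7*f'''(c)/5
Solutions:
 f(c) = C1 + Integral(C2*airyai(21^(2/3)*5^(1/3)*c/21) + C3*airybi(21^(2/3)*5^(1/3)*c/21), c)


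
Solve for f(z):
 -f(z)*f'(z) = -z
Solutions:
 f(z) = -sqrt(C1 + z^2)
 f(z) = sqrt(C1 + z^2)


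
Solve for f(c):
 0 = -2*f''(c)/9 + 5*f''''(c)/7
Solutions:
 f(c) = C1 + C2*c + C3*exp(-sqrt(70)*c/15) + C4*exp(sqrt(70)*c/15)


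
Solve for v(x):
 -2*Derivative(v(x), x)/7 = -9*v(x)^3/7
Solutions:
 v(x) = -sqrt(-1/(C1 + 9*x))
 v(x) = sqrt(-1/(C1 + 9*x))


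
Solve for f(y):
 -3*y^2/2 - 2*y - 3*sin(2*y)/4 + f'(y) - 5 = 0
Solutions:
 f(y) = C1 + y^3/2 + y^2 + 5*y - 3*cos(2*y)/8


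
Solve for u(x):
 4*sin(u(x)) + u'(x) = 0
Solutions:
 u(x) = -acos((-C1 - exp(8*x))/(C1 - exp(8*x))) + 2*pi
 u(x) = acos((-C1 - exp(8*x))/(C1 - exp(8*x)))


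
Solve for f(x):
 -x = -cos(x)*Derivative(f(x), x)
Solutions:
 f(x) = C1 + Integral(x/cos(x), x)


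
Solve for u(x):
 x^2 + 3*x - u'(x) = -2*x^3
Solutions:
 u(x) = C1 + x^4/2 + x^3/3 + 3*x^2/2


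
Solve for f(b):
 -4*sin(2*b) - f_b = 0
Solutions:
 f(b) = C1 + 2*cos(2*b)


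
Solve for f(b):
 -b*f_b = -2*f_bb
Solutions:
 f(b) = C1 + C2*erfi(b/2)


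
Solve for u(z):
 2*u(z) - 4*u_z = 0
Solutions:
 u(z) = C1*exp(z/2)


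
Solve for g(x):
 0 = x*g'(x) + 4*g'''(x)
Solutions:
 g(x) = C1 + Integral(C2*airyai(-2^(1/3)*x/2) + C3*airybi(-2^(1/3)*x/2), x)


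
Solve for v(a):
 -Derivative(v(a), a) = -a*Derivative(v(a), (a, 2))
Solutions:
 v(a) = C1 + C2*a^2


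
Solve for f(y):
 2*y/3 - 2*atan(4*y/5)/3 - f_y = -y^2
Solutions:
 f(y) = C1 + y^3/3 + y^2/3 - 2*y*atan(4*y/5)/3 + 5*log(16*y^2 + 25)/12


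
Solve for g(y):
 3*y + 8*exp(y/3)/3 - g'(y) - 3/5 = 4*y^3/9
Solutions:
 g(y) = C1 - y^4/9 + 3*y^2/2 - 3*y/5 + 8*exp(y/3)


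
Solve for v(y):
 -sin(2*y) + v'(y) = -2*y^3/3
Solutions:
 v(y) = C1 - y^4/6 - cos(2*y)/2


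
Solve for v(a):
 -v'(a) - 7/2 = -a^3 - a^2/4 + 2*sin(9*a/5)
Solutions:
 v(a) = C1 + a^4/4 + a^3/12 - 7*a/2 + 10*cos(9*a/5)/9


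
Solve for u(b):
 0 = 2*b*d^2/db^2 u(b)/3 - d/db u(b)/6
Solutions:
 u(b) = C1 + C2*b^(5/4)


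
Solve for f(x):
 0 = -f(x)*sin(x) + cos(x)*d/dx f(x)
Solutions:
 f(x) = C1/cos(x)


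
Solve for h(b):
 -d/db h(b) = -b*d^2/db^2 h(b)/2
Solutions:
 h(b) = C1 + C2*b^3


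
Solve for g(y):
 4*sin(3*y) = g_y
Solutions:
 g(y) = C1 - 4*cos(3*y)/3


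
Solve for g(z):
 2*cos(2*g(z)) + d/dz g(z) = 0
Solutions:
 g(z) = -asin((C1 + exp(8*z))/(C1 - exp(8*z)))/2 + pi/2
 g(z) = asin((C1 + exp(8*z))/(C1 - exp(8*z)))/2


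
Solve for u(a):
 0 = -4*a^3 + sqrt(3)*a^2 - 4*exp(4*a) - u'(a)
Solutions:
 u(a) = C1 - a^4 + sqrt(3)*a^3/3 - exp(4*a)


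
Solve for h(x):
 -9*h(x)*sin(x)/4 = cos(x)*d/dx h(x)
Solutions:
 h(x) = C1*cos(x)^(9/4)


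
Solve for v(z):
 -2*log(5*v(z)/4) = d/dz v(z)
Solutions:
 -Integral(1/(-log(_y) - log(5) + 2*log(2)), (_y, v(z)))/2 = C1 - z


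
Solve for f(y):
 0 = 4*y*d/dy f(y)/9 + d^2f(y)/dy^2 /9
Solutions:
 f(y) = C1 + C2*erf(sqrt(2)*y)


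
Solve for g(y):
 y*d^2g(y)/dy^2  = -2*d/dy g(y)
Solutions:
 g(y) = C1 + C2/y


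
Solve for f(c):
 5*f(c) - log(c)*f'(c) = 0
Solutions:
 f(c) = C1*exp(5*li(c))


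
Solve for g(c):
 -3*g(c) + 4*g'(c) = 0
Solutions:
 g(c) = C1*exp(3*c/4)


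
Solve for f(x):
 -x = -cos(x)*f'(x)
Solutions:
 f(x) = C1 + Integral(x/cos(x), x)


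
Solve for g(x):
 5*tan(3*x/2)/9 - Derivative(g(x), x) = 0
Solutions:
 g(x) = C1 - 10*log(cos(3*x/2))/27


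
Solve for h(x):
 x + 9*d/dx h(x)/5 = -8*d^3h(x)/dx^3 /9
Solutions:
 h(x) = C1 + C2*sin(9*sqrt(10)*x/20) + C3*cos(9*sqrt(10)*x/20) - 5*x^2/18


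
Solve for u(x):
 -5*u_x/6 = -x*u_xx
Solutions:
 u(x) = C1 + C2*x^(11/6)


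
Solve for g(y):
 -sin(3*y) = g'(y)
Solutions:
 g(y) = C1 + cos(3*y)/3


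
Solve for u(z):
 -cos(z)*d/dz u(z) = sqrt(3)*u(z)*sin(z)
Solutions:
 u(z) = C1*cos(z)^(sqrt(3))


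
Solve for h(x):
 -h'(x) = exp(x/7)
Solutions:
 h(x) = C1 - 7*exp(x/7)


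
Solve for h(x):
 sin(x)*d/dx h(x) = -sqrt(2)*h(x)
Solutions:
 h(x) = C1*(cos(x) + 1)^(sqrt(2)/2)/(cos(x) - 1)^(sqrt(2)/2)


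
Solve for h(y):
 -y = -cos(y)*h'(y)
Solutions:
 h(y) = C1 + Integral(y/cos(y), y)


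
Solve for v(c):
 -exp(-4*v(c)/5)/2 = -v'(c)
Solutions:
 v(c) = 5*log(-I*(C1 + 2*c/5)^(1/4))
 v(c) = 5*log(I*(C1 + 2*c/5)^(1/4))
 v(c) = 5*log(-(C1 + 2*c/5)^(1/4))
 v(c) = 5*log(C1 + 2*c/5)/4


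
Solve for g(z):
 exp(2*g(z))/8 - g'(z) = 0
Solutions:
 g(z) = log(-1/(C1 + z))/2 + log(2)
 g(z) = log(-sqrt(-1/(C1 + z))) + log(2)


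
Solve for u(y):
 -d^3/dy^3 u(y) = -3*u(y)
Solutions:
 u(y) = C3*exp(3^(1/3)*y) + (C1*sin(3^(5/6)*y/2) + C2*cos(3^(5/6)*y/2))*exp(-3^(1/3)*y/2)


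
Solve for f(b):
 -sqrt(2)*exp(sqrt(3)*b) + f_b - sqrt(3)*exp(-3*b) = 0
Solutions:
 f(b) = C1 + sqrt(6)*exp(sqrt(3)*b)/3 - sqrt(3)*exp(-3*b)/3


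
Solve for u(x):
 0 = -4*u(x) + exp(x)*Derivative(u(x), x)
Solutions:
 u(x) = C1*exp(-4*exp(-x))


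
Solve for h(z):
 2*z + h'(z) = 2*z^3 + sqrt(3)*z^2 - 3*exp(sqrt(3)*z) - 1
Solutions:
 h(z) = C1 + z^4/2 + sqrt(3)*z^3/3 - z^2 - z - sqrt(3)*exp(sqrt(3)*z)


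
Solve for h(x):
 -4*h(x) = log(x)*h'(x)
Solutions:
 h(x) = C1*exp(-4*li(x))


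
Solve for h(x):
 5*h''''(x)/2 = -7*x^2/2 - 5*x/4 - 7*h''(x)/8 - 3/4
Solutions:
 h(x) = C1 + C2*x + C3*sin(sqrt(35)*x/10) + C4*cos(sqrt(35)*x/10) - x^4/3 - 5*x^3/21 + 11*x^2


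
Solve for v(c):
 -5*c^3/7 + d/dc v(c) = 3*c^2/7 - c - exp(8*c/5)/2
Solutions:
 v(c) = C1 + 5*c^4/28 + c^3/7 - c^2/2 - 5*exp(8*c/5)/16


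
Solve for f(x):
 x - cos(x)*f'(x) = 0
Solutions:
 f(x) = C1 + Integral(x/cos(x), x)


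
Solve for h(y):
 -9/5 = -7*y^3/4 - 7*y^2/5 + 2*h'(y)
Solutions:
 h(y) = C1 + 7*y^4/32 + 7*y^3/30 - 9*y/10


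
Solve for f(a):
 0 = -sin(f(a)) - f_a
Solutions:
 f(a) = -acos((-C1 - exp(2*a))/(C1 - exp(2*a))) + 2*pi
 f(a) = acos((-C1 - exp(2*a))/(C1 - exp(2*a)))


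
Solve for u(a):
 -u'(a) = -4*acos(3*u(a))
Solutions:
 Integral(1/acos(3*_y), (_y, u(a))) = C1 + 4*a


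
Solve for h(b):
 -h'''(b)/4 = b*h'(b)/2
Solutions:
 h(b) = C1 + Integral(C2*airyai(-2^(1/3)*b) + C3*airybi(-2^(1/3)*b), b)


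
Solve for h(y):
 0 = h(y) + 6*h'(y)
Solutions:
 h(y) = C1*exp(-y/6)


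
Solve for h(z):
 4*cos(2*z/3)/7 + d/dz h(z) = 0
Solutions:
 h(z) = C1 - 6*sin(2*z/3)/7


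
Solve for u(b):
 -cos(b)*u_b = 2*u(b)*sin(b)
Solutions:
 u(b) = C1*cos(b)^2


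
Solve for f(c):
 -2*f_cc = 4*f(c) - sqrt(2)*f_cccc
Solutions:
 f(c) = C1*exp(-2^(3/4)*c*sqrt(1 + sqrt(1 + 4*sqrt(2)))/2) + C2*exp(2^(3/4)*c*sqrt(1 + sqrt(1 + 4*sqrt(2)))/2) + C3*sin(2^(3/4)*c*sqrt(-1 + sqrt(1 + 4*sqrt(2)))/2) + C4*cosh(2^(3/4)*c*sqrt(1 - sqrt(1 + 4*sqrt(2)))/2)


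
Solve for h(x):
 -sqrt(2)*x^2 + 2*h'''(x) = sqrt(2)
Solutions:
 h(x) = C1 + C2*x + C3*x^2 + sqrt(2)*x^5/120 + sqrt(2)*x^3/12


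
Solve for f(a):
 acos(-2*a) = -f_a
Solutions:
 f(a) = C1 - a*acos(-2*a) - sqrt(1 - 4*a^2)/2


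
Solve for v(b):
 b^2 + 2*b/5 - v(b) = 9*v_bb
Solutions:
 v(b) = C1*sin(b/3) + C2*cos(b/3) + b^2 + 2*b/5 - 18


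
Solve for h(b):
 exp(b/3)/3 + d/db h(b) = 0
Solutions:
 h(b) = C1 - exp(b)^(1/3)


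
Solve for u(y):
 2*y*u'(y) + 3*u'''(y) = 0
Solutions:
 u(y) = C1 + Integral(C2*airyai(-2^(1/3)*3^(2/3)*y/3) + C3*airybi(-2^(1/3)*3^(2/3)*y/3), y)


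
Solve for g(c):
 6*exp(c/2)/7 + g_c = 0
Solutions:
 g(c) = C1 - 12*exp(c/2)/7


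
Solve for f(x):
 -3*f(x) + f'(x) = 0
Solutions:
 f(x) = C1*exp(3*x)


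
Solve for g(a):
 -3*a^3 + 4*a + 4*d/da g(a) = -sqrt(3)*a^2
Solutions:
 g(a) = C1 + 3*a^4/16 - sqrt(3)*a^3/12 - a^2/2


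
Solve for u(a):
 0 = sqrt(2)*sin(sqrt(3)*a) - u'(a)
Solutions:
 u(a) = C1 - sqrt(6)*cos(sqrt(3)*a)/3


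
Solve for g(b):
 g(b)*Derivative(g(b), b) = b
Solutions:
 g(b) = -sqrt(C1 + b^2)
 g(b) = sqrt(C1 + b^2)


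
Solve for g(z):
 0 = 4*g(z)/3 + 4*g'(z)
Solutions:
 g(z) = C1*exp(-z/3)


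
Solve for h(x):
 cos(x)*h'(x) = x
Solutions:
 h(x) = C1 + Integral(x/cos(x), x)


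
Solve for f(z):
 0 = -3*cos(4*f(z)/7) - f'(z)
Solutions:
 3*z - 7*log(sin(4*f(z)/7) - 1)/8 + 7*log(sin(4*f(z)/7) + 1)/8 = C1


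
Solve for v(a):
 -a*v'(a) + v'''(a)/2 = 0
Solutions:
 v(a) = C1 + Integral(C2*airyai(2^(1/3)*a) + C3*airybi(2^(1/3)*a), a)


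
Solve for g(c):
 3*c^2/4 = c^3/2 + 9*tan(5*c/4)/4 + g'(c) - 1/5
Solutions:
 g(c) = C1 - c^4/8 + c^3/4 + c/5 + 9*log(cos(5*c/4))/5


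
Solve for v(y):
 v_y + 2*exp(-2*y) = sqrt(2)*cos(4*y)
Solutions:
 v(y) = C1 + sqrt(2)*sin(4*y)/4 + exp(-2*y)


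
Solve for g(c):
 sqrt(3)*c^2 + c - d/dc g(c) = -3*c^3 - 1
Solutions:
 g(c) = C1 + 3*c^4/4 + sqrt(3)*c^3/3 + c^2/2 + c


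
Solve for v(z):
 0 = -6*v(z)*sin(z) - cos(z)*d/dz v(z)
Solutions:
 v(z) = C1*cos(z)^6


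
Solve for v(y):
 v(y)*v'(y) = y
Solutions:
 v(y) = -sqrt(C1 + y^2)
 v(y) = sqrt(C1 + y^2)


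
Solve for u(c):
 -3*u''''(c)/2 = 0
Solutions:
 u(c) = C1 + C2*c + C3*c^2 + C4*c^3


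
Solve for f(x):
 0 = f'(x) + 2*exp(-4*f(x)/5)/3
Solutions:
 f(x) = 5*log(-I*(C1 - 8*x/15)^(1/4))
 f(x) = 5*log(I*(C1 - 8*x/15)^(1/4))
 f(x) = 5*log(-(C1 - 8*x/15)^(1/4))
 f(x) = 5*log(C1 - 8*x/15)/4


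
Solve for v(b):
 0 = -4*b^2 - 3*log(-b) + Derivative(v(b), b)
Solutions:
 v(b) = C1 + 4*b^3/3 + 3*b*log(-b) - 3*b


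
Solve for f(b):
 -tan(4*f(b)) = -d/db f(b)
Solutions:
 f(b) = -asin(C1*exp(4*b))/4 + pi/4
 f(b) = asin(C1*exp(4*b))/4


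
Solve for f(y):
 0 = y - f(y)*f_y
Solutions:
 f(y) = -sqrt(C1 + y^2)
 f(y) = sqrt(C1 + y^2)


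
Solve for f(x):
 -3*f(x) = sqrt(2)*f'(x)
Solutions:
 f(x) = C1*exp(-3*sqrt(2)*x/2)


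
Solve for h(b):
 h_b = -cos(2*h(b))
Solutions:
 h(b) = -asin((C1 + exp(4*b))/(C1 - exp(4*b)))/2 + pi/2
 h(b) = asin((C1 + exp(4*b))/(C1 - exp(4*b)))/2


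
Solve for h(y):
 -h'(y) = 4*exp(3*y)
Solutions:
 h(y) = C1 - 4*exp(3*y)/3


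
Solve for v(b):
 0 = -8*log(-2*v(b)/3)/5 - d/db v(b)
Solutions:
 5*Integral(1/(log(-_y) - log(3) + log(2)), (_y, v(b)))/8 = C1 - b


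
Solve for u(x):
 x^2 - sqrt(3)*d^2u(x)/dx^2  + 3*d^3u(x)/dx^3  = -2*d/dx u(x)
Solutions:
 u(x) = C1 - x^3/6 - sqrt(3)*x^2/4 + 3*x/4 + (C2*sin(sqrt(21)*x/6) + C3*cos(sqrt(21)*x/6))*exp(sqrt(3)*x/6)


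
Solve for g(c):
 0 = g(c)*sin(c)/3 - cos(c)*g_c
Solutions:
 g(c) = C1/cos(c)^(1/3)


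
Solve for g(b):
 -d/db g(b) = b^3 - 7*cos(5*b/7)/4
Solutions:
 g(b) = C1 - b^4/4 + 49*sin(5*b/7)/20


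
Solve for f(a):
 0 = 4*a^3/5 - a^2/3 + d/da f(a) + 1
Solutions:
 f(a) = C1 - a^4/5 + a^3/9 - a


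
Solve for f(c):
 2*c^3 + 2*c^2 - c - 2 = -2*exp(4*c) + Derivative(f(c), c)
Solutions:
 f(c) = C1 + c^4/2 + 2*c^3/3 - c^2/2 - 2*c + exp(4*c)/2


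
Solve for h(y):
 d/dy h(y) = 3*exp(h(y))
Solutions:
 h(y) = log(-1/(C1 + 3*y))


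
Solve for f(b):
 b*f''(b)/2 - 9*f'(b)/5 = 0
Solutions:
 f(b) = C1 + C2*b^(23/5)


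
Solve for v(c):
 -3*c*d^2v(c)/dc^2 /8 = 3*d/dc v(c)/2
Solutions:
 v(c) = C1 + C2/c^3


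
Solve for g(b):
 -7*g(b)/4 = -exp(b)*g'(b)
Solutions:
 g(b) = C1*exp(-7*exp(-b)/4)


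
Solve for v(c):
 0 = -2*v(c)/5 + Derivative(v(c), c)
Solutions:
 v(c) = C1*exp(2*c/5)


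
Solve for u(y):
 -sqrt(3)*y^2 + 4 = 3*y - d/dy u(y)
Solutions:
 u(y) = C1 + sqrt(3)*y^3/3 + 3*y^2/2 - 4*y


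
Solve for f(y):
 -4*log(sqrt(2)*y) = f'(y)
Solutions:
 f(y) = C1 - 4*y*log(y) - y*log(4) + 4*y


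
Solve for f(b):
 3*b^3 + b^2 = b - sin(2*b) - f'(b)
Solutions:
 f(b) = C1 - 3*b^4/4 - b^3/3 + b^2/2 + cos(2*b)/2


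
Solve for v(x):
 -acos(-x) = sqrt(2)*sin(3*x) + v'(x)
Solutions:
 v(x) = C1 - x*acos(-x) - sqrt(1 - x^2) + sqrt(2)*cos(3*x)/3


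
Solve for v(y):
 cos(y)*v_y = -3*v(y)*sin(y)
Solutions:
 v(y) = C1*cos(y)^3


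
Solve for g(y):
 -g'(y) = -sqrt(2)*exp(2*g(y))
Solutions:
 g(y) = log(-sqrt(-1/(C1 + sqrt(2)*y))) - log(2)/2
 g(y) = log(-1/(C1 + sqrt(2)*y))/2 - log(2)/2


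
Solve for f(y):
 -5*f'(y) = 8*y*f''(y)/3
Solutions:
 f(y) = C1 + C2/y^(7/8)


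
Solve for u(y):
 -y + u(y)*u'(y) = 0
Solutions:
 u(y) = -sqrt(C1 + y^2)
 u(y) = sqrt(C1 + y^2)


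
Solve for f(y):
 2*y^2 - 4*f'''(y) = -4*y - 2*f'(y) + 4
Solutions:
 f(y) = C1 + C2*exp(-sqrt(2)*y/2) + C3*exp(sqrt(2)*y/2) - y^3/3 - y^2 - 2*y


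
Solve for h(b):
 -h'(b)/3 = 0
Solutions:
 h(b) = C1


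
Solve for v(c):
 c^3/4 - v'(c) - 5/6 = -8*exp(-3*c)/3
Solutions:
 v(c) = C1 + c^4/16 - 5*c/6 - 8*exp(-3*c)/9


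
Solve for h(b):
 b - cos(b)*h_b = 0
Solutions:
 h(b) = C1 + Integral(b/cos(b), b)


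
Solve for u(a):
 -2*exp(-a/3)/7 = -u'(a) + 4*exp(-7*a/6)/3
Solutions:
 u(a) = C1 - 6*exp(-a/3)/7 - 8*exp(-7*a/6)/7


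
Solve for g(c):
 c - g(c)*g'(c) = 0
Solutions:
 g(c) = -sqrt(C1 + c^2)
 g(c) = sqrt(C1 + c^2)


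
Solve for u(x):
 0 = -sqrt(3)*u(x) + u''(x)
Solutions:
 u(x) = C1*exp(-3^(1/4)*x) + C2*exp(3^(1/4)*x)


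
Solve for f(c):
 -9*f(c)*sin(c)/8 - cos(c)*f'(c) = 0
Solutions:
 f(c) = C1*cos(c)^(9/8)


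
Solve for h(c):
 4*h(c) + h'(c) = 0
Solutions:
 h(c) = C1*exp(-4*c)


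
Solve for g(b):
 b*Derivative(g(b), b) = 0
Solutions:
 g(b) = C1


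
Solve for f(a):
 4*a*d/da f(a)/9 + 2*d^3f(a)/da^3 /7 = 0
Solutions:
 f(a) = C1 + Integral(C2*airyai(-42^(1/3)*a/3) + C3*airybi(-42^(1/3)*a/3), a)


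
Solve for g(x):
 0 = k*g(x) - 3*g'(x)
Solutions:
 g(x) = C1*exp(k*x/3)


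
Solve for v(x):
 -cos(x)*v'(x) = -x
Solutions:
 v(x) = C1 + Integral(x/cos(x), x)


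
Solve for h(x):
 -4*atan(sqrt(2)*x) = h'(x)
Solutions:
 h(x) = C1 - 4*x*atan(sqrt(2)*x) + sqrt(2)*log(2*x^2 + 1)


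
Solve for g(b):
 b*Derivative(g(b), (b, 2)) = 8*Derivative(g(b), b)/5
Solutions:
 g(b) = C1 + C2*b^(13/5)


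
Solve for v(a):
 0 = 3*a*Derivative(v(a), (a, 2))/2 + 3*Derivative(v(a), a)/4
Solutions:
 v(a) = C1 + C2*sqrt(a)


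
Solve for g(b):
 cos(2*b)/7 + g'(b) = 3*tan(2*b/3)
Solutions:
 g(b) = C1 - 9*log(cos(2*b/3))/2 - sin(2*b)/14


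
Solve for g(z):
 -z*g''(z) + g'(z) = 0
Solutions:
 g(z) = C1 + C2*z^2


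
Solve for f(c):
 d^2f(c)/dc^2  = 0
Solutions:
 f(c) = C1 + C2*c


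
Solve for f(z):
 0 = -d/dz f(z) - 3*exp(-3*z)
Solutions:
 f(z) = C1 + exp(-3*z)


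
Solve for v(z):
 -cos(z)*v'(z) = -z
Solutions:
 v(z) = C1 + Integral(z/cos(z), z)


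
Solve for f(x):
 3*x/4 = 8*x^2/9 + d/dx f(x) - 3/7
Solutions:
 f(x) = C1 - 8*x^3/27 + 3*x^2/8 + 3*x/7


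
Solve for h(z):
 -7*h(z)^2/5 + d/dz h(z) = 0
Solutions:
 h(z) = -5/(C1 + 7*z)


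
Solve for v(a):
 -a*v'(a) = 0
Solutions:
 v(a) = C1


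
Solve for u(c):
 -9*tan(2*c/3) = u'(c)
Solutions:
 u(c) = C1 + 27*log(cos(2*c/3))/2


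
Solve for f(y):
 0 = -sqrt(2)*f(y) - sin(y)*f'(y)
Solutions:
 f(y) = C1*(cos(y) + 1)^(sqrt(2)/2)/(cos(y) - 1)^(sqrt(2)/2)


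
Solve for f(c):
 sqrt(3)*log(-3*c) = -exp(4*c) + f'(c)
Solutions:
 f(c) = C1 + sqrt(3)*c*log(-c) + sqrt(3)*c*(-1 + log(3)) + exp(4*c)/4


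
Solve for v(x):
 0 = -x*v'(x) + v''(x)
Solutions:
 v(x) = C1 + C2*erfi(sqrt(2)*x/2)


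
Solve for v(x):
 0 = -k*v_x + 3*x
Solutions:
 v(x) = C1 + 3*x^2/(2*k)


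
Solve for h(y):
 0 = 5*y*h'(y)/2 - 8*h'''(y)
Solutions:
 h(y) = C1 + Integral(C2*airyai(2^(2/3)*5^(1/3)*y/4) + C3*airybi(2^(2/3)*5^(1/3)*y/4), y)


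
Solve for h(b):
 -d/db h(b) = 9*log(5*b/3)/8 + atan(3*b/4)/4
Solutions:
 h(b) = C1 - 9*b*log(b)/8 - b*atan(3*b/4)/4 - 9*b*log(5)/8 + 9*b/8 + 9*b*log(3)/8 + log(9*b^2 + 16)/6


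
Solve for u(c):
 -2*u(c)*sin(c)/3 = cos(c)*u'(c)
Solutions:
 u(c) = C1*cos(c)^(2/3)


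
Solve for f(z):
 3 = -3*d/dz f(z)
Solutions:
 f(z) = C1 - z


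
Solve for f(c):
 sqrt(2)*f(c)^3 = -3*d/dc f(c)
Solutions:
 f(c) = -sqrt(6)*sqrt(-1/(C1 - sqrt(2)*c))/2
 f(c) = sqrt(6)*sqrt(-1/(C1 - sqrt(2)*c))/2


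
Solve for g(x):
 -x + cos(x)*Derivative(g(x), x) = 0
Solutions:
 g(x) = C1 + Integral(x/cos(x), x)


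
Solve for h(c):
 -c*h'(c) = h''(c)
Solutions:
 h(c) = C1 + C2*erf(sqrt(2)*c/2)


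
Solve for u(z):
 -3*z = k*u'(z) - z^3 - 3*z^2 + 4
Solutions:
 u(z) = C1 + z^4/(4*k) + z^3/k - 3*z^2/(2*k) - 4*z/k


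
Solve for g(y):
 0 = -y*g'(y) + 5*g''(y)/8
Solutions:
 g(y) = C1 + C2*erfi(2*sqrt(5)*y/5)


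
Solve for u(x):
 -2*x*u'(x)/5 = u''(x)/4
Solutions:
 u(x) = C1 + C2*erf(2*sqrt(5)*x/5)


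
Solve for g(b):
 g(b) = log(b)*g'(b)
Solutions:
 g(b) = C1*exp(li(b))


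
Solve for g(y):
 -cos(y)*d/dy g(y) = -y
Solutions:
 g(y) = C1 + Integral(y/cos(y), y)


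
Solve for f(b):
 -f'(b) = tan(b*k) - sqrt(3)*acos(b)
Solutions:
 f(b) = C1 + sqrt(3)*(b*acos(b) - sqrt(1 - b^2)) - Piecewise((-log(cos(b*k))/k, Ne(k, 0)), (0, True))


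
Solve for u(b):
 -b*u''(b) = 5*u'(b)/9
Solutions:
 u(b) = C1 + C2*b^(4/9)


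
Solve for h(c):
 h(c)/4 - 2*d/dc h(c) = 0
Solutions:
 h(c) = C1*exp(c/8)


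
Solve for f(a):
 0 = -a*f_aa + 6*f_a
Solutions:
 f(a) = C1 + C2*a^7


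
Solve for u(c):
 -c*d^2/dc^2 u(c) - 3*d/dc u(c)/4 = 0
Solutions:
 u(c) = C1 + C2*c^(1/4)


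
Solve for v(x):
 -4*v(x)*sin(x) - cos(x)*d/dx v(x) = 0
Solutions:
 v(x) = C1*cos(x)^4


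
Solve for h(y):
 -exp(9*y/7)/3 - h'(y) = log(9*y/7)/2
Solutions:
 h(y) = C1 - y*log(y)/2 + y*(-log(3) + 1/2 + log(7)/2) - 7*exp(9*y/7)/27


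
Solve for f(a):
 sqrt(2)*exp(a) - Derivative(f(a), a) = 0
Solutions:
 f(a) = C1 + sqrt(2)*exp(a)


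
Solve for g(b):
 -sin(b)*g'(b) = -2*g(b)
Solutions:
 g(b) = C1*(cos(b) - 1)/(cos(b) + 1)


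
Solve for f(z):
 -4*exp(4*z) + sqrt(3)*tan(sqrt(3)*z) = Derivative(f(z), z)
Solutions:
 f(z) = C1 - exp(4*z) - log(cos(sqrt(3)*z))


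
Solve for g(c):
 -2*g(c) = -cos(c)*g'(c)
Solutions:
 g(c) = C1*(sin(c) + 1)/(sin(c) - 1)


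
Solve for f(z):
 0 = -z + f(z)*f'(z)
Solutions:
 f(z) = -sqrt(C1 + z^2)
 f(z) = sqrt(C1 + z^2)


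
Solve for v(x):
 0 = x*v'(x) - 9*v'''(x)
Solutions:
 v(x) = C1 + Integral(C2*airyai(3^(1/3)*x/3) + C3*airybi(3^(1/3)*x/3), x)


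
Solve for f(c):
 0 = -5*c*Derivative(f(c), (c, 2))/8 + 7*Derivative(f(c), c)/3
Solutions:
 f(c) = C1 + C2*c^(71/15)


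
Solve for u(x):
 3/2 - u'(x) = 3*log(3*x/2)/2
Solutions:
 u(x) = C1 - 3*x*log(x)/2 - 3*x*log(3)/2 + 3*x*log(2)/2 + 3*x


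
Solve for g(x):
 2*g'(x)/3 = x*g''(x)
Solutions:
 g(x) = C1 + C2*x^(5/3)


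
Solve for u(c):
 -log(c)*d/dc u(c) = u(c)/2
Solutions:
 u(c) = C1*exp(-li(c)/2)


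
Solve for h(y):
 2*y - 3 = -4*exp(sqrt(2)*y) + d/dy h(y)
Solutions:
 h(y) = C1 + y^2 - 3*y + 2*sqrt(2)*exp(sqrt(2)*y)


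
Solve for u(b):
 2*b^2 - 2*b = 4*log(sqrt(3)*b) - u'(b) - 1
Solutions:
 u(b) = C1 - 2*b^3/3 + b^2 + 4*b*log(b) - 5*b + b*log(9)


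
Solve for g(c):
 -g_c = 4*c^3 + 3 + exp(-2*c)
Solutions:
 g(c) = C1 - c^4 - 3*c + exp(-2*c)/2


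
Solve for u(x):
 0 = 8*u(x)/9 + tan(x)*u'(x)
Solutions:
 u(x) = C1/sin(x)^(8/9)


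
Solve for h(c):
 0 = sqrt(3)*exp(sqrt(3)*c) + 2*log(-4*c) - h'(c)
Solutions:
 h(c) = C1 + 2*c*log(-c) + 2*c*(-1 + 2*log(2)) + exp(sqrt(3)*c)
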